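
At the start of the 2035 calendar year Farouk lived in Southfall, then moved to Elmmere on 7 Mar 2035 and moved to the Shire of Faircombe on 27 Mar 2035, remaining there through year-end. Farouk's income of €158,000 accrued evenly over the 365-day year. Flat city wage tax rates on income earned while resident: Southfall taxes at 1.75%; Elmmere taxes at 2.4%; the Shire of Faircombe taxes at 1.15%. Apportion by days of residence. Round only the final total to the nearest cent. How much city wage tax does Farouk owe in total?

Southfall, 1 Jan – 6 Mar 2035: 65 days → €158,000 × 1.75% × 65/365 = €492.3973
Elmmere, 7 Mar – 26 Mar 2035: 20 days → €158,000 × 2.4% × 20/365 = €207.7808
The Shire of Faircombe, 27 Mar – 31 Dec 2035: 280 days → €158,000 × 1.15% × 280/365 = €1,393.8630
Total = €2,094.0411

€2,094.04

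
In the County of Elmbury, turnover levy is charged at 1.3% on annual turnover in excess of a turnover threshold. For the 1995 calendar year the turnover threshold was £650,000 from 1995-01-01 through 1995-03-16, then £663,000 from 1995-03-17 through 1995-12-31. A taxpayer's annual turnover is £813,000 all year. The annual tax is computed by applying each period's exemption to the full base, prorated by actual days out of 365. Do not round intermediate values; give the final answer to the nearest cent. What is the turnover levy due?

£1,984.73

1995-01-01 to 1995-03-16: 75 days, exemption £650,000 → (£813,000 − £650,000) × 1.3% × 75/365 = £435.4110
1995-03-17 to 1995-12-31: 290 days, exemption £663,000 → (£813,000 − £663,000) × 1.3% × 290/365 = £1,549.3151
Total = £1,984.7260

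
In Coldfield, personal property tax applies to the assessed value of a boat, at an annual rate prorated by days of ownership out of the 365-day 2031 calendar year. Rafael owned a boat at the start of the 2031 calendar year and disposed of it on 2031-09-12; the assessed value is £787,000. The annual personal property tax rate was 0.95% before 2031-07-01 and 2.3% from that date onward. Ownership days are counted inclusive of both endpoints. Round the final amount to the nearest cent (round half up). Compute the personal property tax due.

2031-01-01 to 2031-06-30: 181 days at 0.95% → £787,000 × 0.95% × 181/365 = £3,707.5247
2031-07-01 to 2031-09-12: 74 days at 2.3% → £787,000 × 2.3% × 74/365 = £3,669.7918
Total = £7,377.3164

£7,377.32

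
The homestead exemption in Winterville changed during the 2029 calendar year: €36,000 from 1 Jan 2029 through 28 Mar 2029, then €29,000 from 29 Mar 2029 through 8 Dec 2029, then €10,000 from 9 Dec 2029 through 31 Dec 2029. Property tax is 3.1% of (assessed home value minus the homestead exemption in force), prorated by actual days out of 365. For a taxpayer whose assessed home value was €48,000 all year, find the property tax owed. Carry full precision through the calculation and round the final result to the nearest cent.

1 Jan – 28 Mar 2029: 87 days, exemption €36,000 → (€48,000 − €36,000) × 3.1% × 87/365 = €88.6685
29 Mar – 8 Dec 2029: 255 days, exemption €29,000 → (€48,000 − €29,000) × 3.1% × 255/365 = €411.4932
9 Dec – 31 Dec 2029: 23 days, exemption €10,000 → (€48,000 − €10,000) × 3.1% × 23/365 = €74.2301
Total = €574.3918

€574.39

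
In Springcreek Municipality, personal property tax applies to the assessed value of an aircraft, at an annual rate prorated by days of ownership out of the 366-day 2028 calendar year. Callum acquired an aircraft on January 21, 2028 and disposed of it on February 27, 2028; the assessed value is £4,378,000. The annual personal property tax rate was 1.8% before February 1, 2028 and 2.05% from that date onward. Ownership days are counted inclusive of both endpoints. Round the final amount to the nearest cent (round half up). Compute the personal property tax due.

January 21 – January 31, 2028: 11 days at 1.8% → £4,378,000 × 1.8% × 11/366 = £2,368.4262
February 1 – February 27, 2028: 27 days at 2.05% → £4,378,000 × 2.05% × 27/366 = £6,620.8279
Total = £8,989.2541

£8,989.25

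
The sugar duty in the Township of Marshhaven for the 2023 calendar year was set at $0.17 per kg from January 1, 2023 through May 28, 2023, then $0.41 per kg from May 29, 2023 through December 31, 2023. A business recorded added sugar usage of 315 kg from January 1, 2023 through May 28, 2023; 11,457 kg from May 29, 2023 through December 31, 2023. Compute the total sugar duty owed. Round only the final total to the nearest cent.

January 1 – May 28, 2023: 315 kg at $0.17/kg → $53.55
May 29 – December 31, 2023: 11,457 kg at $0.41/kg → $4697.37

$4750.92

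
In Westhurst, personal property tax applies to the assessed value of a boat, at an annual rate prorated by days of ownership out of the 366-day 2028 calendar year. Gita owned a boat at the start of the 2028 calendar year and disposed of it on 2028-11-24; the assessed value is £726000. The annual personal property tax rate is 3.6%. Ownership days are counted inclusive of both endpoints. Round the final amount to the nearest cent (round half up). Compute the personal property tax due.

£23493.84

Days held (2028-01-01 to 2028-11-24): 329 out of 366
Tax = £726000 × 3.6% × 329/366 = £23493.8361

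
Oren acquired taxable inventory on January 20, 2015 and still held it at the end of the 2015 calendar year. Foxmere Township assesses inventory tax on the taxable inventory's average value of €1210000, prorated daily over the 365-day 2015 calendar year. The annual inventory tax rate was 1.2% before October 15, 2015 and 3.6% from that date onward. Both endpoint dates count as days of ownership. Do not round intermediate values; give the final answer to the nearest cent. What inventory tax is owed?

€19969.97

January 20 – October 14, 2015: 268 days at 1.2% → €1210000 × 1.2% × 268/365 = €10661.2603
October 15 – December 31, 2015: 78 days at 3.6% → €1210000 × 3.6% × 78/365 = €9308.7123
Total = €19969.9726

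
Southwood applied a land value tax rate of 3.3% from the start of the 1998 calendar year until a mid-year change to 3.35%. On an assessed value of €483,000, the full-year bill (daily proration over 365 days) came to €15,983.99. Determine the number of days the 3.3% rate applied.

Let d = days at the first rate; then 365 − d days at the second rate.
€483,000 × [3.3%·d + 3.35%·(365−d)] / 365 = €15,983.99
Solving gives d = 297, so the new rate took effect on 25 Oct 1998.

297 days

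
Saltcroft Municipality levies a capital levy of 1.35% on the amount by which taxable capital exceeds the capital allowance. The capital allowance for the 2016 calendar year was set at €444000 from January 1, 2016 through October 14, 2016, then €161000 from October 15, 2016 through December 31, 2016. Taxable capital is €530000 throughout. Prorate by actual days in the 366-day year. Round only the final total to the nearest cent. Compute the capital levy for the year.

January 1 – October 14, 2016: 288 days, exemption €444000 → (€530000 − €444000) × 1.35% × 288/366 = €913.5738
October 15 – December 31, 2016: 78 days, exemption €161000 → (€530000 − €161000) × 1.35% × 78/366 = €1061.6311
Total = €1975.2049

€1975.20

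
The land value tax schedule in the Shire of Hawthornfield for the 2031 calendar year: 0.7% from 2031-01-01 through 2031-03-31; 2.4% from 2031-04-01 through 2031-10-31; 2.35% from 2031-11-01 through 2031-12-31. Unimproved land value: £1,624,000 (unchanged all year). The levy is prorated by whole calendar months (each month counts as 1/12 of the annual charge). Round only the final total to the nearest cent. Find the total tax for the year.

2031-01-01 to 2031-03-31: 3 months at 0.7% → £1,624,000 × 0.7% × 3/12 = £2,842.0000
2031-04-01 to 2031-10-31: 7 months at 2.4% → £1,624,000 × 2.4% × 7/12 = £22,736.0000
2031-11-01 to 2031-12-31: 2 months at 2.35% → £1,624,000 × 2.35% × 2/12 = £6,360.6667
Total = £31,938.6667

£31,938.67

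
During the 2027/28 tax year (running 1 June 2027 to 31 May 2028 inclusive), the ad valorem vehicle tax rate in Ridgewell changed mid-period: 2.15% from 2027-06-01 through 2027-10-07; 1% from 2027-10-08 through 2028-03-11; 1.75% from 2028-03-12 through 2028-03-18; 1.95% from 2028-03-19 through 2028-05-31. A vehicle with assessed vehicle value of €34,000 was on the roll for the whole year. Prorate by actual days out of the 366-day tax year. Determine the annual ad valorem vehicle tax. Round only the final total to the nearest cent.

2027-06-01 to 2027-10-07: 129 days at 2.15% → €34,000 × 2.15% × 129/366 = €257.6475
2027-10-08 to 2028-03-11: 156 days at 1% → €34,000 × 1% × 156/366 = €144.9180
2028-03-12 to 2028-03-18: 7 days at 1.75% → €34,000 × 1.75% × 7/366 = €11.3798
2028-03-19 to 2028-05-31: 74 days at 1.95% → €34,000 × 1.95% × 74/366 = €134.0492
Total = €547.9945

€547.99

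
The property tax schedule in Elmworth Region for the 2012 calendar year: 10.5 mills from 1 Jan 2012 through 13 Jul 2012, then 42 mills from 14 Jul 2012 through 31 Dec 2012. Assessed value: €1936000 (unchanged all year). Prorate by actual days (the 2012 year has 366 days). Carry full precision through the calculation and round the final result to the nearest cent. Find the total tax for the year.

1 Jan – 13 Jul 2012: 195 days at 10.5 mills → €1936000 × 1.05% × 195/366 = €10830.4918
14 Jul – 31 Dec 2012: 171 days at 42 mills → €1936000 × 4.2% × 171/366 = €37990.0328
Total = €48820.5246

€48820.52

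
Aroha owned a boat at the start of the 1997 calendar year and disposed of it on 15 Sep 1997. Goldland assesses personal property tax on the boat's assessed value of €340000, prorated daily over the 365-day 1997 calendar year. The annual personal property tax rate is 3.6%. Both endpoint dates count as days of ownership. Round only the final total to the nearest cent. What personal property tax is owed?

Days held (1 Jan – 15 Sep 1997): 258 out of 365
Tax = €340000 × 3.6% × 258/365 = €8651.8356

€8651.84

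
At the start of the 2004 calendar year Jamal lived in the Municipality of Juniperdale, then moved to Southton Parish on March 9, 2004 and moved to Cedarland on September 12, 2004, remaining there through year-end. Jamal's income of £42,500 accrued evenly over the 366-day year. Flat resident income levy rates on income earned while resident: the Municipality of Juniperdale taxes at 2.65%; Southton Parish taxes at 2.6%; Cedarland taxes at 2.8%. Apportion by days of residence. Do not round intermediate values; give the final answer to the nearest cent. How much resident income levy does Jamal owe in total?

£1,134.73

The Municipality of Juniperdale, January 1 – March 8, 2004: 68 days → £42,500 × 2.65% × 68/366 = £209.2486
Southton Parish, March 9 – September 11, 2004: 187 days → £42,500 × 2.6% × 187/366 = £564.5765
Cedarland, September 12 – December 31, 2004: 111 days → £42,500 × 2.8% × 111/366 = £360.9016
Total = £1,134.7268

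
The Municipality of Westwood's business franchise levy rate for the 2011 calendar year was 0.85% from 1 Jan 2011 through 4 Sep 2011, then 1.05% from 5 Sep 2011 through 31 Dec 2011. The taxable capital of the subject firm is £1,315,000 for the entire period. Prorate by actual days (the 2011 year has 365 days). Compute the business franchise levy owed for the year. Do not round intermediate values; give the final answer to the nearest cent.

1 Jan – 4 Sep 2011: 247 days at 0.85% → £1,315,000 × 0.85% × 247/365 = £7,563.9521
5 Sep – 31 Dec 2011: 118 days at 1.05% → £1,315,000 × 1.05% × 118/365 = £4,463.7945
Total = £12,027.7466

£12,027.75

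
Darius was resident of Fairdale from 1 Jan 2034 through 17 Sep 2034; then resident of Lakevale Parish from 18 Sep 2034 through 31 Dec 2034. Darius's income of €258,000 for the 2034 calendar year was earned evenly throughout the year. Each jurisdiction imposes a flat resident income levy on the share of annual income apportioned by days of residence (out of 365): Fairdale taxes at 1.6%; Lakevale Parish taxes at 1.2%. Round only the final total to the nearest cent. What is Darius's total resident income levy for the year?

€3,831.12

Fairdale, 1 Jan – 17 Sep 2034: 260 days → €258,000 × 1.6% × 260/365 = €2,940.4932
Lakevale Parish, 18 Sep – 31 Dec 2034: 105 days → €258,000 × 1.2% × 105/365 = €890.6301
Total = €3,831.1233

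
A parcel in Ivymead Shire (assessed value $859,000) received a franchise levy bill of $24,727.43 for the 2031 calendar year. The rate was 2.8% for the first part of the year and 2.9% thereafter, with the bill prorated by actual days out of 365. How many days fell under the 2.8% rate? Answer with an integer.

Let d = days at the first rate; then 365 − d days at the second rate.
$859,000 × [2.8%·d + 2.9%·(365−d)] / 365 = $24,727.43
Solving gives d = 78, so the new rate took effect on March 20, 2031.

78 days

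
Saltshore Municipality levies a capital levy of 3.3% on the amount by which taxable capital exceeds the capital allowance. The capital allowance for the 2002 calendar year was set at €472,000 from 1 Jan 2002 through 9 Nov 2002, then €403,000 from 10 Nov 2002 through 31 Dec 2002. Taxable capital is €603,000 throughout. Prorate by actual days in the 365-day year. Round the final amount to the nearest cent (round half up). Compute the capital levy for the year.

1 Jan – 9 Nov 2002: 313 days, exemption €472,000 → (€603,000 − €472,000) × 3.3% × 313/365 = €3,707.1205
10 Nov – 31 Dec 2002: 52 days, exemption €403,000 → (€603,000 − €403,000) × 3.3% × 52/365 = €940.2740
Total = €4,647.3945

€4,647.39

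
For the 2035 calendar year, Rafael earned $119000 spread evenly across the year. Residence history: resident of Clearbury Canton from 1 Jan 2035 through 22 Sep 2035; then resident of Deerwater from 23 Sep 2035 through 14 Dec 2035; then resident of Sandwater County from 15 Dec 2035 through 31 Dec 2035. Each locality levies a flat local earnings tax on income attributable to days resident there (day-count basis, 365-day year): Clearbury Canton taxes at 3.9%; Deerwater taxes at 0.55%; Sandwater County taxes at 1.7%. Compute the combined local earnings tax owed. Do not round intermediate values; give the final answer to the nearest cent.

Clearbury Canton, 1 Jan – 22 Sep 2035: 265 days → $119000 × 3.9% × 265/365 = $3369.4932
Deerwater, 23 Sep – 14 Dec 2035: 83 days → $119000 × 0.55% × 83/365 = $148.8315
Sandwater County, 15 Dec – 31 Dec 2035: 17 days → $119000 × 1.7% × 17/365 = $94.2219
Total = $3612.5466

$3612.55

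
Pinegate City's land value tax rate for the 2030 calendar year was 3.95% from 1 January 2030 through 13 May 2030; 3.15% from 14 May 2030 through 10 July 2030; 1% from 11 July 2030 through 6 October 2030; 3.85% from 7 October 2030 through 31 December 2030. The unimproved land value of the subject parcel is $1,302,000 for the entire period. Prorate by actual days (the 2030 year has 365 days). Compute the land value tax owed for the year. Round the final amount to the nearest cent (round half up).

1 January – 13 May 2030: 133 days at 3.95% → $1,302,000 × 3.95% × 133/365 = $18,739.8822
14 May – 10 July 2030: 58 days at 3.15% → $1,302,000 × 3.15% × 58/365 = $6,517.1342
11 July – 6 October 2030: 88 days at 1% → $1,302,000 × 1% × 88/365 = $3,139.0685
7 October – 31 December 2030: 86 days at 3.85% → $1,302,000 × 3.85% × 86/365 = $11,810.7452
Total = $40,206.8301

$40,206.83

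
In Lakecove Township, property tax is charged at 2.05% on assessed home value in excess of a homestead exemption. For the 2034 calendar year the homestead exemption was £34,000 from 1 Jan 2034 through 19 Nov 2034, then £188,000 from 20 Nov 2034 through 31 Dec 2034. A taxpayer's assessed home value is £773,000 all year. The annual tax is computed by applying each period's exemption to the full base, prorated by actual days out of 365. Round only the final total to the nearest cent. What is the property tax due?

£14,786.23

1 Jan – 19 Nov 2034: 323 days, exemption £34,000 → (£773,000 − £34,000) × 2.05% × 323/365 = £13,406.2699
20 Nov – 31 Dec 2034: 42 days, exemption £188,000 → (£773,000 − £188,000) × 2.05% × 42/365 = £1,379.9589
Total = £14,786.2288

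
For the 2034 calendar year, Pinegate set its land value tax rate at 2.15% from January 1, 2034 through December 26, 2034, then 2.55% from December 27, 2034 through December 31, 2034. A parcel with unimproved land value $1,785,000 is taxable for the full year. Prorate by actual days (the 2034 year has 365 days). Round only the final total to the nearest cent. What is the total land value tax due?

$38,475.31

January 1 – December 26, 2034: 360 days at 2.15% → $1,785,000 × 2.15% × 360/365 = $37,851.7808
December 27 – December 31, 2034: 5 days at 2.55% → $1,785,000 × 2.55% × 5/365 = $623.5274
Total = $38,475.3082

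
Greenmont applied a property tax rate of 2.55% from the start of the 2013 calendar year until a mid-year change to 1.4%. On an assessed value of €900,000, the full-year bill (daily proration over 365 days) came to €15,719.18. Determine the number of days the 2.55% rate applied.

Let d = days at the first rate; then 365 − d days at the second rate.
€900,000 × [2.55%·d + 1.4%·(365−d)] / 365 = €15,719.18
Solving gives d = 110, so the new rate took effect on April 21, 2013.

110 days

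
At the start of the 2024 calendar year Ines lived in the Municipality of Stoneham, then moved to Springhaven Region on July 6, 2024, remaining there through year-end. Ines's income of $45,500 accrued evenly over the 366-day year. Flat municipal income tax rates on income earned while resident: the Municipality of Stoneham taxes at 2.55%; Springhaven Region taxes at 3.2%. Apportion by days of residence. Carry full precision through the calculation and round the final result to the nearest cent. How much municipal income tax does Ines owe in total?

$1,304.89

The Municipality of Stoneham, January 1 – July 5, 2024: 187 days → $45,500 × 2.55% × 187/366 = $592.8053
Springhaven Region, July 6 – December 31, 2024: 179 days → $45,500 × 3.2% × 179/366 = $712.0874
Total = $1,304.8928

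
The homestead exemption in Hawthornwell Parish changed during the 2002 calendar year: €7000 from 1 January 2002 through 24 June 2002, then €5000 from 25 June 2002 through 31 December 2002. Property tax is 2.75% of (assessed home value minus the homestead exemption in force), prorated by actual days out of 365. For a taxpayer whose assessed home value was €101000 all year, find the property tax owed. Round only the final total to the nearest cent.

€2613.63

1 January – 24 June 2002: 175 days, exemption €7000 → (€101000 − €7000) × 2.75% × 175/365 = €1239.3836
25 June – 31 December 2002: 190 days, exemption €5000 → (€101000 − €5000) × 2.75% × 190/365 = €1374.2466
Total = €2613.6301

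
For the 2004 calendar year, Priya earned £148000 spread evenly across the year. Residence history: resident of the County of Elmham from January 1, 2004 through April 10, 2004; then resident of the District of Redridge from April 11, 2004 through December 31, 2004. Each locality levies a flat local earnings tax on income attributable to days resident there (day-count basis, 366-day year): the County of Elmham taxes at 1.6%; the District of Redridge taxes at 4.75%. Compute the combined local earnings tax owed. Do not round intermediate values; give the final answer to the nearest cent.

The County of Elmham, January 1 – April 10, 2004: 101 days → £148000 × 1.6% × 101/366 = £653.4645
The District of Redridge, April 11 – December 31, 2004: 265 days → £148000 × 4.75% × 265/366 = £5090.0273
Total = £5743.4918

£5743.49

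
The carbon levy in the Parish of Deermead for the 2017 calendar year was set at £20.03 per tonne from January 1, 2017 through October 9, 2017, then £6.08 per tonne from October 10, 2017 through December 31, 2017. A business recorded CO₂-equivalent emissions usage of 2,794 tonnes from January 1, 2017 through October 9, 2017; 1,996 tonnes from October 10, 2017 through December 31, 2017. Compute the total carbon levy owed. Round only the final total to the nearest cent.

January 1 – October 9, 2017: 2,794 tonnes at £20.03/tonne → £55,963.82
October 10 – December 31, 2017: 1,996 tonnes at £6.08/tonne → £12,135.68

£68,099.50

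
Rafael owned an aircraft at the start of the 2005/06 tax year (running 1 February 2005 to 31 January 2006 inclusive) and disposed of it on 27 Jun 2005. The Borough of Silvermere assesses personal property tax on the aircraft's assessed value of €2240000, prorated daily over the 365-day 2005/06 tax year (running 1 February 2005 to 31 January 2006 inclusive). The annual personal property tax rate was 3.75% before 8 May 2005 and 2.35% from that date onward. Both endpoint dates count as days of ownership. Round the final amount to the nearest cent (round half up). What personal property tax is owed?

1 Feb – 7 May 2005: 96 days at 3.75% → €2240000 × 3.75% × 96/365 = €22093.1507
8 May – 27 Jun 2005: 51 days at 2.35% → €2240000 × 2.35% × 51/365 = €7355.1781
Total = €29448.3288

€29448.33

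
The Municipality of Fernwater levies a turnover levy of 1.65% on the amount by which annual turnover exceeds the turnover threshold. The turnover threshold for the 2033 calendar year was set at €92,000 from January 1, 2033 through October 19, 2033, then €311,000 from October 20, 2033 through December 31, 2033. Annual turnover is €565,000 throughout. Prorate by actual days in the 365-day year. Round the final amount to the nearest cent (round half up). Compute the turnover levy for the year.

January 1 – October 19, 2033: 292 days, exemption €92,000 → (€565,000 − €92,000) × 1.65% × 292/365 = €6,243.6000
October 20 – December 31, 2033: 73 days, exemption €311,000 → (€565,000 − €311,000) × 1.65% × 73/365 = €838.2000
Total = €7,081.8000

€7,081.80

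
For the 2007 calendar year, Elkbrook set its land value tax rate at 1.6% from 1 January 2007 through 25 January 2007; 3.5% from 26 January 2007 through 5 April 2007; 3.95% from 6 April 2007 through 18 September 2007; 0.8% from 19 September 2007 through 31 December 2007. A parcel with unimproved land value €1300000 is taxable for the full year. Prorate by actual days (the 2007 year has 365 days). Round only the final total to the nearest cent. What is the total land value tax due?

1 January – 25 January 2007: 25 days at 1.6% → €1300000 × 1.6% × 25/365 = €1424.6575
26 January – 5 April 2007: 70 days at 3.5% → €1300000 × 3.5% × 70/365 = €8726.0274
6 April – 18 September 2007: 166 days at 3.95% → €1300000 × 3.95% × 166/365 = €23353.6986
19 September – 31 December 2007: 104 days at 0.8% → €1300000 × 0.8% × 104/365 = €2963.2877
Total = €36467.6712

€36467.67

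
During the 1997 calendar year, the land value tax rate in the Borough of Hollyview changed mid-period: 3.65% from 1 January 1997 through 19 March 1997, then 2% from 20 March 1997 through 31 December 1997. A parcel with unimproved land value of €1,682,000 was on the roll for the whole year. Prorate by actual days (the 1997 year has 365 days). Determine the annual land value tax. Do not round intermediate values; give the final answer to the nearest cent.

€39,570.78

1 January – 19 March 1997: 78 days at 3.65% → €1,682,000 × 3.65% × 78/365 = €13,119.6000
20 March – 31 December 1997: 287 days at 2% → €1,682,000 × 2% × 287/365 = €26,451.1781
Total = €39,570.7781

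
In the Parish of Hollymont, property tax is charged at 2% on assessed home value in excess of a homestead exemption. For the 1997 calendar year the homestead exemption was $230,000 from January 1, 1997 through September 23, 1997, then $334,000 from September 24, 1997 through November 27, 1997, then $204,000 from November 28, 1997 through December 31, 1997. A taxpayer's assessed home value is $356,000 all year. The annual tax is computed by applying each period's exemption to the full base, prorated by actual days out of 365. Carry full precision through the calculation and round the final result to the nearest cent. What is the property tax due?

$2,198.03

January 1 – September 23, 1997: 266 days, exemption $230,000 → ($356,000 − $230,000) × 2% × 266/365 = $1,836.4932
September 24 – November 27, 1997: 65 days, exemption $334,000 → ($356,000 − $334,000) × 2% × 65/365 = $78.3562
November 28 – December 31, 1997: 34 days, exemption $204,000 → ($356,000 − $204,000) × 2% × 34/365 = $283.1781
Total = $2,198.0274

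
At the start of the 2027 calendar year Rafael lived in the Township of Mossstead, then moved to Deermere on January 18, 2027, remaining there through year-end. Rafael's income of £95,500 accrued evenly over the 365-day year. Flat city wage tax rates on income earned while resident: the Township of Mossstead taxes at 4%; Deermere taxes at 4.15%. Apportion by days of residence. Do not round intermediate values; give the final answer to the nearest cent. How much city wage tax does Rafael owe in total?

£3,956.58

The Township of Mossstead, January 1 – January 17, 2027: 17 days → £95,500 × 4% × 17/365 = £177.9178
Deermere, January 18 – December 31, 2027: 348 days → £95,500 × 4.15% × 348/365 = £3,778.6603
Total = £3,956.5781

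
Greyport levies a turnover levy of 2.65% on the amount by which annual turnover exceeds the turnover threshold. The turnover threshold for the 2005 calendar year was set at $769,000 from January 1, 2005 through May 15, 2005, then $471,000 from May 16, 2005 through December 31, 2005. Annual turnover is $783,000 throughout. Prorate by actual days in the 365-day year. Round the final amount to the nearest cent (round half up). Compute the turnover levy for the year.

January 1 – May 15, 2005: 135 days, exemption $769,000 → ($783,000 − $769,000) × 2.65% × 135/365 = $137.2192
May 16 – December 31, 2005: 230 days, exemption $471,000 → ($783,000 − $471,000) × 2.65% × 230/365 = $5,209.9726
Total = $5,347.1918

$5,347.19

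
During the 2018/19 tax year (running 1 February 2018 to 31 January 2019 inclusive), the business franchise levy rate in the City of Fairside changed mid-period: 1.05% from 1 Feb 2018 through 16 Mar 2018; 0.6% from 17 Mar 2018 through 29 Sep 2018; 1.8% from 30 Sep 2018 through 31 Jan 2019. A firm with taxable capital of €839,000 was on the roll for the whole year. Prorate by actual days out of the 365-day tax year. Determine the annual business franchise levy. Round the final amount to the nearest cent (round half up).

€8,909.49

1 Feb – 16 Mar 2018: 44 days at 1.05% → €839,000 × 1.05% × 44/365 = €1,061.9671
17 Mar – 29 Sep 2018: 197 days at 0.6% → €839,000 × 0.6% × 197/365 = €2,716.9808
30 Sep 2018 – 31 Jan 2019: 124 days at 1.8% → €839,000 × 1.8% × 124/365 = €5,130.5425
Total = €8,909.4904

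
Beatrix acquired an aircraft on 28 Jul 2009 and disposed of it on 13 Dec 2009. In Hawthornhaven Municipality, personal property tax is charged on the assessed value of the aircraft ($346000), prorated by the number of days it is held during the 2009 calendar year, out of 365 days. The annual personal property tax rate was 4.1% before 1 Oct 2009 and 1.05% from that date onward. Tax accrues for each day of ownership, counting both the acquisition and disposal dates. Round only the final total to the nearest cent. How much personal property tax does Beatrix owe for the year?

28 Jul – 30 Sep 2009: 65 days at 4.1% → $346000 × 4.1% × 65/365 = $2526.2740
1 Oct – 13 Dec 2009: 74 days at 1.05% → $346000 × 1.05% × 74/365 = $736.5534
Total = $3262.8274

$3262.83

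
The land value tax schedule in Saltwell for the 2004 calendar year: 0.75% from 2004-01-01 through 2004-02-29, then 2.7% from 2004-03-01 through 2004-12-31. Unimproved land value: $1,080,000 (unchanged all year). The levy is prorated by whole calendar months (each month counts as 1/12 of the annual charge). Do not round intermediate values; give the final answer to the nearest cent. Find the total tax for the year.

$25,650.00

2004-01-01 to 2004-02-29: 2 months at 0.75% → $1,080,000 × 0.75% × 2/12 = $1,350.0000
2004-03-01 to 2004-12-31: 10 months at 2.7% → $1,080,000 × 2.7% × 10/12 = $24,300.0000
Total = $25,650.0000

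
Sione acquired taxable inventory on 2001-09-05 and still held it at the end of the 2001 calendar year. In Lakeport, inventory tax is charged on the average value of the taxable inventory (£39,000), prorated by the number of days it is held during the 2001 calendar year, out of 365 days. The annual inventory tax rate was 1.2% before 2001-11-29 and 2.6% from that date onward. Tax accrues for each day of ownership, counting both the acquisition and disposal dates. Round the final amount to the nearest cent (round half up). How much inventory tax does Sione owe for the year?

2001-09-05 to 2001-11-28: 85 days at 1.2% → £39,000 × 1.2% × 85/365 = £108.9863
2001-11-29 to 2001-12-31: 33 days at 2.6% → £39,000 × 2.6% × 33/365 = £91.6767
Total = £200.6630

£200.66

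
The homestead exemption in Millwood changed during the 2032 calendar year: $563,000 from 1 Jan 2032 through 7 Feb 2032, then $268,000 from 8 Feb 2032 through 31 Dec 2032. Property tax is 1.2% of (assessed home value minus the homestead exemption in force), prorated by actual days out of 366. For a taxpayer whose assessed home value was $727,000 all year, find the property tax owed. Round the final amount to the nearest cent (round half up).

$5,140.46

1 Jan – 7 Feb 2032: 38 days, exemption $563,000 → ($727,000 − $563,000) × 1.2% × 38/366 = $204.3279
8 Feb – 31 Dec 2032: 328 days, exemption $268,000 → ($727,000 − $268,000) × 1.2% × 328/366 = $4,936.1311
Total = $5,140.4590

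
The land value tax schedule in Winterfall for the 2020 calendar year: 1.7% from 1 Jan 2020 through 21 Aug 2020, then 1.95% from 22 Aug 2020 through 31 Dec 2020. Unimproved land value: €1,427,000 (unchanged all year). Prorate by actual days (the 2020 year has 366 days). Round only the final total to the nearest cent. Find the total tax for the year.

1 Jan – 21 Aug 2020: 234 days at 1.7% → €1,427,000 × 1.7% × 234/366 = €15,509.8525
22 Aug – 31 Dec 2020: 132 days at 1.95% → €1,427,000 × 1.95% × 132/366 = €10,035.7869
Total = €25,545.6393

€25,545.64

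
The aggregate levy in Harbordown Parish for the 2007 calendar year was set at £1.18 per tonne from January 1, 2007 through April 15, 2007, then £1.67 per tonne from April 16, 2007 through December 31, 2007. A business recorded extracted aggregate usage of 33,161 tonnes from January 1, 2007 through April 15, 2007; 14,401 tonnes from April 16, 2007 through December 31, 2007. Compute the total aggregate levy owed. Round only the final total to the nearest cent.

£63,179.65

January 1 – April 15, 2007: 33,161 tonnes at £1.18/tonne → £39,129.98
April 16 – December 31, 2007: 14,401 tonnes at £1.67/tonne → £24,049.67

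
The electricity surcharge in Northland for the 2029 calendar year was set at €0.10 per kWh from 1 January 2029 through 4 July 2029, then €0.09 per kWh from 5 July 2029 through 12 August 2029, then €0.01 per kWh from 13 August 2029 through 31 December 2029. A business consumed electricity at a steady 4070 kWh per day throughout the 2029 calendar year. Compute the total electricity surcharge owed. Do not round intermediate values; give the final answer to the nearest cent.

1 January – 4 July 2029: 185 days × 4070 kWh/day = 752,950 kWh at €0.10/kWh → €75,295.00
5 July – 12 August 2029: 39 days × 4070 kWh/day = 158,730 kWh at €0.09/kWh → €14,285.70
13 August – 31 December 2029: 141 days × 4070 kWh/day = 573,870 kWh at €0.01/kWh → €5,738.70

€95,319.40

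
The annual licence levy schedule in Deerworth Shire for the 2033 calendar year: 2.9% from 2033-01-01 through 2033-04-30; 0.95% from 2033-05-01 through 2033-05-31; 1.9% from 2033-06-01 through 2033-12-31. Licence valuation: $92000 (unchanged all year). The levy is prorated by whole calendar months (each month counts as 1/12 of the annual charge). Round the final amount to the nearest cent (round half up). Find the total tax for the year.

$1981.83

2033-01-01 to 2033-04-30: 4 months at 2.9% → $92000 × 2.9% × 4/12 = $889.3333
2033-05-01 to 2033-05-31: 1 month at 0.95% → $92000 × 0.95% × 1/12 = $72.8333
2033-06-01 to 2033-12-31: 7 months at 1.9% → $92000 × 1.9% × 7/12 = $1019.6667
Total = $1981.8333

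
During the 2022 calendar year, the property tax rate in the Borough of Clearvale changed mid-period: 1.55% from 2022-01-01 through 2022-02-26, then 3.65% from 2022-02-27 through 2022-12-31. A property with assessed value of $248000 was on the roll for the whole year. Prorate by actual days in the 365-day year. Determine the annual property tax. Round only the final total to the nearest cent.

2022-01-01 to 2022-02-26: 57 days at 1.55% → $248000 × 1.55% × 57/365 = $600.2959
2022-02-27 to 2022-12-31: 308 days at 3.65% → $248000 × 3.65% × 308/365 = $7638.4000
Total = $8238.6959

$8238.70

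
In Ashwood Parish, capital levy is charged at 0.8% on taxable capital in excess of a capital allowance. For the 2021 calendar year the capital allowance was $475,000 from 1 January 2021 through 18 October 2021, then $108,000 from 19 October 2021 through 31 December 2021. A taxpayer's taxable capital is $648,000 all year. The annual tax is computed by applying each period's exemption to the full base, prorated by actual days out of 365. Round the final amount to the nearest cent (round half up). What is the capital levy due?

1 January – 18 October 2021: 291 days, exemption $475,000 → ($648,000 − $475,000) × 0.8% × 291/365 = $1,103.4082
19 October – 31 December 2021: 74 days, exemption $108,000 → ($648,000 − $108,000) × 0.8% × 74/365 = $875.8356
Total = $1,979.2438

$1,979.24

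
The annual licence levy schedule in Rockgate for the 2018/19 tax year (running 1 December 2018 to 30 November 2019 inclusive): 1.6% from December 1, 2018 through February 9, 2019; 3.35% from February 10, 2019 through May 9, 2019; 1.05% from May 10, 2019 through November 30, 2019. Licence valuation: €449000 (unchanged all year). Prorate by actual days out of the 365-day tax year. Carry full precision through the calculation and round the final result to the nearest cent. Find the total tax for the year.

€7712.96

December 1, 2018 – February 9, 2019: 71 days at 1.6% → €449000 × 1.6% × 71/365 = €1397.4356
February 10 – May 9, 2019: 89 days at 3.35% → €449000 × 3.35% × 89/365 = €3667.6534
May 10 – November 30, 2019: 205 days at 1.05% → €449000 × 1.05% × 205/365 = €2647.8699
Total = €7712.9589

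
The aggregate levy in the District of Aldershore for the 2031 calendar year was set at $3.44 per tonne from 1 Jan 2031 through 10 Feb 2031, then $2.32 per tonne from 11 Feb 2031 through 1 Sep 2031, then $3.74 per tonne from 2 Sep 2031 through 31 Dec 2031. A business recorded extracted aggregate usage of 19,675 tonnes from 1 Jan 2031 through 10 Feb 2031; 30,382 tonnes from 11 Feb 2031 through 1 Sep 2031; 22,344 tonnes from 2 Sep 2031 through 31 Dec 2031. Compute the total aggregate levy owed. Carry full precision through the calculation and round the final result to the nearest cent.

$221,734.80

1 Jan – 10 Feb 2031: 19,675 tonnes at $3.44/tonne → $67,682.00
11 Feb – 1 Sep 2031: 30,382 tonnes at $2.32/tonne → $70,486.24
2 Sep – 31 Dec 2031: 22,344 tonnes at $3.74/tonne → $83,566.56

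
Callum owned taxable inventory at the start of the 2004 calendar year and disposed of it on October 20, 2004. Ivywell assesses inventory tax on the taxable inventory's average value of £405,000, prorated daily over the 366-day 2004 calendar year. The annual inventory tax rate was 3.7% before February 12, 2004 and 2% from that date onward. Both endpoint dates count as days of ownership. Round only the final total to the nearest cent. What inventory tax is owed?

January 1 – February 11, 2004: 42 days at 3.7% → £405,000 × 3.7% × 42/366 = £1,719.5902
February 12 – October 20, 2004: 252 days at 2% → £405,000 × 2% × 252/366 = £5,577.0492
Total = £7,296.6393

£7,296.64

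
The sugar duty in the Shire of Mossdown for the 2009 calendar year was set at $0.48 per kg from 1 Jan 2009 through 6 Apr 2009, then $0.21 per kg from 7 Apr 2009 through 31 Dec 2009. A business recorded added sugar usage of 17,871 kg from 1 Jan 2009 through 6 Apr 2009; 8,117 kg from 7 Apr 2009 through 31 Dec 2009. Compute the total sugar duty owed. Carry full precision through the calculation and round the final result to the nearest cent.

$10,282.65

1 Jan – 6 Apr 2009: 17,871 kg at $0.48/kg → $8,578.08
7 Apr – 31 Dec 2009: 8,117 kg at $0.21/kg → $1,704.57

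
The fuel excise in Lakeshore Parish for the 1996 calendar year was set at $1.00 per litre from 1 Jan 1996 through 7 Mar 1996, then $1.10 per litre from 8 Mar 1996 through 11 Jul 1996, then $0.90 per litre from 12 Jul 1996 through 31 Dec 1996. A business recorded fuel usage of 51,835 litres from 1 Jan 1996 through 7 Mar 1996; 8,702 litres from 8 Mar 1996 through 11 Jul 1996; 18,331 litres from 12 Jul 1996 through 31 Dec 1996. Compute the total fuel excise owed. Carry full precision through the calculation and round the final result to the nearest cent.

$77905.10

1 Jan – 7 Mar 1996: 51,835 litres at $1.00/litre → $51835.00
8 Mar – 11 Jul 1996: 8,702 litres at $1.10/litre → $9572.20
12 Jul – 31 Dec 1996: 18,331 litres at $0.90/litre → $16497.90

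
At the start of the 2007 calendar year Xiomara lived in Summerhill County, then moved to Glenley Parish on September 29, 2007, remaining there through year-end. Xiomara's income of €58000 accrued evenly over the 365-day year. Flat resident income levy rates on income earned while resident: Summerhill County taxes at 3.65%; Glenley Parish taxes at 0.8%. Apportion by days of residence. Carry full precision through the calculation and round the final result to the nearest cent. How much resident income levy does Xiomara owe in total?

€1691.30

Summerhill County, January 1 – September 28, 2007: 271 days → €58000 × 3.65% × 271/365 = €1571.8000
Glenley Parish, September 29 – December 31, 2007: 94 days → €58000 × 0.8% × 94/365 = €119.4959
Total = €1691.2959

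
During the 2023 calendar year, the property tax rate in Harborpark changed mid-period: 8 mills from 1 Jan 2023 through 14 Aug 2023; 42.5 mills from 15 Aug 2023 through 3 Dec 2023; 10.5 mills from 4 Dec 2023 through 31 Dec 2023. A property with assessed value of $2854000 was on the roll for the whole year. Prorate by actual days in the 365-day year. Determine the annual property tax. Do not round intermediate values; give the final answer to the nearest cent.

1 Jan – 14 Aug 2023: 226 days at 8 mills → $2854000 × 0.8% × 226/365 = $14137.0740
15 Aug – 3 Dec 2023: 111 days at 42.5 mills → $2854000 × 4.25% × 111/365 = $36886.9726
4 Dec – 31 Dec 2023: 28 days at 10.5 mills → $2854000 × 1.05% × 28/365 = $2298.8384
Total = $53322.8849

$53322.88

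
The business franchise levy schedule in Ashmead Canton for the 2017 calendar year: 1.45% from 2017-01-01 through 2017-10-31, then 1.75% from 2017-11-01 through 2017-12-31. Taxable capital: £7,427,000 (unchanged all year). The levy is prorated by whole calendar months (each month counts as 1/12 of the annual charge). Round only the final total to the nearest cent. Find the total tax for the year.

2017-01-01 to 2017-10-31: 10 months at 1.45% → £7,427,000 × 1.45% × 10/12 = £89,742.9167
2017-11-01 to 2017-12-31: 2 months at 1.75% → £7,427,000 × 1.75% × 2/12 = £21,662.0833
Total = £111,405.0000

£111,405.00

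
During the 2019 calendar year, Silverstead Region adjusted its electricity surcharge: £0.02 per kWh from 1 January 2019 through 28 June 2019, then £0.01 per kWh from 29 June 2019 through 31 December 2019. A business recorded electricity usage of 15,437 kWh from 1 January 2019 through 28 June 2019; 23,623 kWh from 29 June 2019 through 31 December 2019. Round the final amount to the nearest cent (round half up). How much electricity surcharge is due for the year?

1 January – 28 June 2019: 15,437 kWh at £0.02/kWh → £308.74
29 June – 31 December 2019: 23,623 kWh at £0.01/kWh → £236.23

£544.97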